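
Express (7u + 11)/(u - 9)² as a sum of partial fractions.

(7u + 11) = A(u - 9) + B. At u = 9: B = 7·9 + 11 = 74. Coeff of u: A = 7
Result: 7/(u - 9) + 74/(u - 9)²


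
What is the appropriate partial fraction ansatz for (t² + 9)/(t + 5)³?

Repeated linear factor (power 3): α/(t + 5) + β/(t + 5)² + γ/(t + 5)³


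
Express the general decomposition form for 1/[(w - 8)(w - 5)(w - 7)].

Three distinct linear factors: P/(w - 8) + Q/(w - 5) + R/(w - 7)


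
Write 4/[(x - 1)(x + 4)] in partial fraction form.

4/(x - 1)(x + 4) = P/(x - 1) + Q/(x + 4). P = 4/(1 + 4) = 4/5, Q = 4/(-4 - 1) = -4/5
Result: (4/5)/(x - 1) - (4/5)/(x + 4)


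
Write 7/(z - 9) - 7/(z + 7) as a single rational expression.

Common denominator (z - 9)(z + 7). Numerator: 7(z + 7) - 7(z - 9) = (7z + 49) - (7z - 63) = 112
Result: (112)/[(z - 9)(z + 7)]


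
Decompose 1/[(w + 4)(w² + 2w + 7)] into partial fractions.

Cover-up at w = -4: P = 1/((-4)² + 2·(-4) + 7) = 1/15. Then Q = -P = -1/15, R = -P·(2 - 4) = 2/15
Result: (1/15)/(w + 4) - ((1/15)w - 2/15)/(w² + 2w + 7)


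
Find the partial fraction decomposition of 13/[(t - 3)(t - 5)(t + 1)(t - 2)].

Using Heaviside cover-up: (-13/8)/(t - 3) + (13/36)/(t - 5) - (13/72)/(t + 1) + (13/9)/(t - 2)


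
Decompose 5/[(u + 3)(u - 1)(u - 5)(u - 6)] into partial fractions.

Using Heaviside cover-up: (-5/288)/(u + 3) + (1/16)/(u - 1) - (5/32)/(u - 5) + (1/9)/(u - 6)


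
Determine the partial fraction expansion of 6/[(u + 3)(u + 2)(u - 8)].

Using cover-up method: α = 6/11, β = -3/5, γ = 3/55
Result: (6/11)/(u + 3) - (3/5)/(u + 2) + (3/55)/(u - 8)


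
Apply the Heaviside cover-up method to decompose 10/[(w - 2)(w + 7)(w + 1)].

Cover (w - 2), w=2: A = 10/[(2 + 7)(2 + 1)] = 10/27. Cover (w + 7), w=-7: B = 10/[(-7 - 2)(-7 + 1)] = 5/27. Cover (w + 1), w=-1: C = 10/[(-1 - 2)(-1 + 7)] = -5/9.
Result: (10/27)/(w - 2) + (5/27)/(w + 7) - (5/9)/(w + 1)


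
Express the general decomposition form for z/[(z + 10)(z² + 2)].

Linear + irreducible quadratic: P/(z + 10) + (Qz + R)/(z² + 2)


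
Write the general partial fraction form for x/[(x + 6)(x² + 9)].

Linear + irreducible quadratic: A/(x + 6) + (Bx + C)/(x² + 9)


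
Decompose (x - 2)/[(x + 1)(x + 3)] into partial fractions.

At x=-1: A = (1·(-1) - 2)/(-1 + 3) = -3/2. At x=-3: B = (1·(-3) - 2)/(-3 + 1) = 5/2
Result: (-3/2)/(x + 1) + (5/2)/(x + 3)


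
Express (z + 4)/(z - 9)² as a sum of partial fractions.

(z + 4) = P(z - 9) + Q. At z = 9: Q = 1·9 + 4 = 13. Coeff of z: P = 1
Result: 1/(z - 9) + 13/(z - 9)²


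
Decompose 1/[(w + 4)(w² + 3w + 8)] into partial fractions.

Cover-up at w = -4: A = 1/((-4)² + 3·(-4) + 8) = 1/12. Then B = -A = -1/12, C = -A·(3 - 4) = 1/12
Result: (1/12)/(w + 4) - ((1/12)w - 1/12)/(w² + 3w + 8)


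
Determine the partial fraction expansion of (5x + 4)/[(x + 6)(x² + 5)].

At x=-6: P = (5·(-6) + 4)/((-6)² + 5) = -26/41. Q = -P = 26/41, R = 5 - (-6)·P = 49/41
Result: (-26/41)/(x + 6) + ((26/41)x + 49/41)/(x² + 5)


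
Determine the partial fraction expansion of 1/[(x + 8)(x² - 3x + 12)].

Cover-up at x = -8: A = 1/((-8)² - 3·(-8) + 12) = 1/100. Then B = -A = -1/100, C = -A·(-3 - 8) = 11/100
Result: (1/100)/(x + 8) - ((1/100)x - 11/100)/(x² - 3x + 12)


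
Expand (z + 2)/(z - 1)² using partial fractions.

(z + 2) = P(z - 1) + Q. At z = 1: Q = 1·1 + 2 = 3. Coeff of z: P = 1
Result: 1/(z - 1) + 3/(z - 1)²


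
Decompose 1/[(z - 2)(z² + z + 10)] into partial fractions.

Cover-up at z = 2: P = 1/(2² + 1·2 + 10) = 1/16. Then Q = -P = -1/16, R = -P·(1 + 2) = -3/16
Result: (1/16)/(z - 2) - ((1/16)z + 3/16)/(z² + z + 10)


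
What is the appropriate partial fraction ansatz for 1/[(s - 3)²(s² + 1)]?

Repeated linear + quadratic: A/(s - 3) + B/(s - 3)² + (Cs + D)/(s² + 1)


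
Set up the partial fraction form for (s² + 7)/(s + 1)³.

Repeated linear factor (power 3): α/(s + 1) + β/(s + 1)² + γ/(s + 1)³


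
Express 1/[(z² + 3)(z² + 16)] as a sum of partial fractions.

Coefficient matching gives P = R = 0, Q = 1/(16-3) = 1/13, S = -Q = -1/13
Result: (1/13)/(z² + 3) - (1/13)/(z² + 16)


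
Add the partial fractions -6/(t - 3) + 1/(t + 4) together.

Common denominator (t - 3)(t + 4). Numerator: -6(t + 4) + 1(t - 3) = (-6t - 24) + (t - 3) = -5t - 27
Result: (-5t - 27)/[(t - 3)(t + 4)]


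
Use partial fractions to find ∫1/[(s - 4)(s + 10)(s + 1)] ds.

Cover-up: P = 1/70, Q = 1/126, R = -1/45. Decomposition: (1/70)/(s - 4) + (1/126)/(s + 10) - (1/45)/(s + 1). Integrate each term: (1/70) ln|(s - 4)| + (1/126) ln|(s + 10)| - (1/45) ln|(s + 1)| + C


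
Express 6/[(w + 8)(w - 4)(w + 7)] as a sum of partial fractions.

Using cover-up method: P = 1/2, Q = 1/22, R = -6/11
Result: (1/2)/(w + 8) + (1/22)/(w - 4) - (6/11)/(w + 7)


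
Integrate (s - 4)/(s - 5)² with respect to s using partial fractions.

Decompose: α = 1, β = 1·5 - 4 = 1, so (s - 4)/(s - 5)² = 1/(s - 5) + 1/(s - 5)². Integrate: ∫ α/(s - 5) ds = ln|(s - 5)|; ∫ β/(s - 5)² ds = -1/(s - 5). Sum: ln|(s - 5)| - 1/(s - 5) + C


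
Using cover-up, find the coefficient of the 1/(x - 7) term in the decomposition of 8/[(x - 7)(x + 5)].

Cover (x - 7), set x=7: 8/((x + 5) at x=7) = 8/(12) = 2/3


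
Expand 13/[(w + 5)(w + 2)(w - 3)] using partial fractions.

Using cover-up method: α = 13/24, β = -13/15, γ = 13/40
Result: (13/24)/(w + 5) - (13/15)/(w + 2) + (13/40)/(w - 3)


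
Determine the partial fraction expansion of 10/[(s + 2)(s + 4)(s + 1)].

Using cover-up method: A = -5, B = 5/3, C = 10/3
Result: -5/(s + 2) + (5/3)/(s + 4) + (10/3)/(s + 1)


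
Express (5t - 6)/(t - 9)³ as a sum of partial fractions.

(5t - 6) = A(t - 9)² + B(t - 9) + C. At t = 9: C = 5·9 - 6 = 39. Coefficients: A = 0, B = 5
Result: 5/(t - 9)² + 39/(t - 9)³


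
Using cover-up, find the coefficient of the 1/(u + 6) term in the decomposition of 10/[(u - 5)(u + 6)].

Cover (u + 6), set u=-6: 10/((u - 5) at u=-6) = 10/(-11) = -10/11


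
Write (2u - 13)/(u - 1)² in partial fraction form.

(2u - 13) = α(u - 1) + β. At u = 1: β = 2·1 - 13 = -11. Coeff of u: α = 2
Result: 2/(u - 1) - 11/(u - 1)²


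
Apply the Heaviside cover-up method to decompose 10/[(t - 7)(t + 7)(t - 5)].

Cover (t - 7), t=7: α = 10/[(7 + 7)(7 - 5)] = 5/14. Cover (t + 7), t=-7: β = 10/[(-7 - 7)(-7 - 5)] = 5/84. Cover (t - 5), t=5: γ = 10/[(5 - 7)(5 + 7)] = -5/12.
Result: (5/14)/(t - 7) + (5/84)/(t + 7) - (5/12)/(t - 5)


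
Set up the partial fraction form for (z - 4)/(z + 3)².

Repeated linear factor: P/(z + 3) + Q/(z + 3)²


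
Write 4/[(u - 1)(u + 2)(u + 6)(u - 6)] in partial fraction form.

Using Heaviside cover-up: (-4/105)/(u - 1) + (1/24)/(u + 2) - (1/84)/(u + 6) + (1/120)/(u - 6)


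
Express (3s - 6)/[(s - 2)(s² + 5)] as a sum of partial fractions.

At s=2: A = (3·2 - 6)/(2² + 5) = 0. B = -A = 0, C = 3 - 2·A = 3
Result: (3)/(s² + 5)


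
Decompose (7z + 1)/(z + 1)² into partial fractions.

(7z + 1) = A(z + 1) + B. At z = -1: B = 7·(-1) + 1 = -6. Coeff of z: A = 7
Result: 7/(z + 1) - 6/(z + 1)²


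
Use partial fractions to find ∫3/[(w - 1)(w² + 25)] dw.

Cover-up at w=1: P = 3/(1²+25) = 3/26. Coeff matching: Q = -3/26, R = -3/26. Decomposition: (3/26)/(w - 1) - ((3/26)w + 3/26)/(w² + 25). Integrate: linear → ln, quadratic → (1/2)ln + arctan: (3/26) ln|(w - 1)| - (3/52) ln(w² + 25) - (3/130) arctan(w/5) + C


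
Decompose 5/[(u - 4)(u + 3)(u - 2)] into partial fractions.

Using cover-up method: P = 5/14, Q = 1/7, R = -1/2
Result: (5/14)/(u - 4) + (1/7)/(u + 3) - (1/2)/(u - 2)


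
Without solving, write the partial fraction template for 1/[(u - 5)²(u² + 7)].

Repeated linear + quadratic: P/(u - 5) + Q/(u - 5)² + (Ru + S)/(u² + 7)


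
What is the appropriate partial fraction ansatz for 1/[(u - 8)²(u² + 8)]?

Repeated linear + quadratic: P/(u - 8) + Q/(u - 8)² + (Ru + S)/(u² + 8)


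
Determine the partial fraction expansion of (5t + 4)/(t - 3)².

(5t + 4) = α(t - 3) + β. At t = 3: β = 5·3 + 4 = 19. Coeff of t: α = 5
Result: 5/(t - 3) + 19/(t - 3)²


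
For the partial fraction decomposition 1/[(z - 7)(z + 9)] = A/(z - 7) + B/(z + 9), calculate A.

Cover-up at z = 7: A = 1/(7 + 9) = 1/16


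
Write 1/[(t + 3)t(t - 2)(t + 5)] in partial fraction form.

Using Heaviside cover-up: (1/30)/(t + 3) - (1/30)/t + (1/70)/(t - 2) - (1/70)/(t + 5)


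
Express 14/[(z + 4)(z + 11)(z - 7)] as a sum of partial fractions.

Using cover-up method: A = -2/11, B = 1/9, C = 7/99
Result: (-2/11)/(z + 4) + (1/9)/(z + 11) + (7/99)/(z - 7)


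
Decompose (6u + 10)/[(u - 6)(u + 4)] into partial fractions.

At u=6: A = (6·6 + 10)/(6 + 4) = 23/5. At u=-4: B = (6·(-4) + 10)/(-4 - 6) = 7/5
Result: (23/5)/(u - 6) + (7/5)/(u + 4)


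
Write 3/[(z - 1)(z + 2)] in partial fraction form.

3/(z - 1)(z + 2) = A/(z - 1) + B/(z + 2). A = 3/(1 + 2) = 1, B = 3/(-2 - 1) = -1
Result: 1/(z - 1) - 1/(z + 2)


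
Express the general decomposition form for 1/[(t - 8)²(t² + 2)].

Repeated linear + quadratic: α/(t - 8) + β/(t - 8)² + (γt + δ)/(t² + 2)


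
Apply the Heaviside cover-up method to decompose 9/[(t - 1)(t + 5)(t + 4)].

Cover (t - 1), t=1: P = 9/[(1 + 5)(1 + 4)] = 3/10. Cover (t + 5), t=-5: Q = 9/[(-5 - 1)(-5 + 4)] = 3/2. Cover (t + 4), t=-4: R = 9/[(-4 - 1)(-4 + 5)] = -9/5.
Result: (3/10)/(t - 1) + (3/2)/(t + 5) - (9/5)/(t + 4)


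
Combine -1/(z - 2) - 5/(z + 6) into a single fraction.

Common denominator (z - 2)(z + 6). Numerator: -1(z + 6) - 5(z - 2) = (-z - 6) - (5z - 10) = -6z + 4
Result: (-6z + 4)/[(z - 2)(z + 6)]


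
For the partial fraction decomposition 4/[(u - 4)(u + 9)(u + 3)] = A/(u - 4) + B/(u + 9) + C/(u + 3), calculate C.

Cover-up at u = -3: C = 4/[(-3 - 4)(-3 + 9)] = 4/[(-7)(6)] = -4/42 = -2/21


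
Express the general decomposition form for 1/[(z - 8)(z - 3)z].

Three distinct linear factors: P/(z - 8) + Q/(z - 3) + R/z


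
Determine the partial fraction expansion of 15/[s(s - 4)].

15/s(s - 4) = α/s + β/(s - 4). α = 15/(0 - 4) = -15/4, β = 15/(4 - 0) = 15/4
Result: (-15/4)/s + (15/4)/(s - 4)


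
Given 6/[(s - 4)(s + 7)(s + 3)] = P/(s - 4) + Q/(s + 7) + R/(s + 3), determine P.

Cover-up at s = 4: P = 6/[(4 + 7)(4 + 3)] = 6/[(11)(7)] = 6/77


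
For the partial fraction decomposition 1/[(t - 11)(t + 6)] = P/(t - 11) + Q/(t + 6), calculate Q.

Cover-up at t = -6: Q = 1/(-6 - 11) = -1/17


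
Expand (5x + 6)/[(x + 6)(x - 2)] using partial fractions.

At x=-6: α = (5·(-6) + 6)/(-6 - 2) = 3. At x=2: β = (5·2 + 6)/(2 + 6) = 2
Result: 3/(x + 6) + 2/(x - 2)


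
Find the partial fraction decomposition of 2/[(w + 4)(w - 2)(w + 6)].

Using cover-up method: P = -1/6, Q = 1/24, R = 1/8
Result: (-1/6)/(w + 4) + (1/24)/(w - 2) + (1/8)/(w + 6)


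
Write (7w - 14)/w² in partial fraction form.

(7w - 14) = Pw + Q. At w = 0: Q = 7·0 - 14 = -14. Coeff of w: P = 7
Result: 7/w - 14/w²


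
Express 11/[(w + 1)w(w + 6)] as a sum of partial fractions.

Using cover-up method: α = -11/5, β = 11/6, γ = 11/30
Result: (-11/5)/(w + 1) + (11/6)/w + (11/30)/(w + 6)


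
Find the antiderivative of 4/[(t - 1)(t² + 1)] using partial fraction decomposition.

Cover-up at t=1: α = 4/(1²+1) = 2. Coeff matching: β = -2, γ = -2. Decomposition: 2/(t - 1) - (2t + 2)/(t² + 1). Integrate: linear → ln, quadratic → (1/2)ln + arctan: 2 ln|(t - 1)| - ln(t² + 1) - 2 arctan(t) + C


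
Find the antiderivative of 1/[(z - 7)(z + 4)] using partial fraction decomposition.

Decompose: 1/[(z - 7)(z + 4)] = (1/11)/(z - 7) - (1/11)/(z + 4). Integrate each term: (1/11) ln|(z - 7)| - (1/11) ln|(z + 4)| + C


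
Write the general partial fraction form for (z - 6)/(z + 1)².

Repeated linear factor: α/(z + 1) + β/(z + 1)²


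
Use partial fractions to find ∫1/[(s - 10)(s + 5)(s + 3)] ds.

Cover-up: P = 1/195, Q = 1/30, R = -1/26. Decomposition: (1/195)/(s - 10) + (1/30)/(s + 5) - (1/26)/(s + 3). Integrate each term: (1/195) ln|(s - 10)| + (1/30) ln|(s + 5)| - (1/26) ln|(s + 3)| + C


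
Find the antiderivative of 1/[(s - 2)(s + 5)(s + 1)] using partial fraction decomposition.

Cover-up: α = 1/21, β = 1/28, γ = -1/12. Decomposition: (1/21)/(s - 2) + (1/28)/(s + 5) - (1/12)/(s + 1). Integrate each term: (1/21) ln|(s - 2)| + (1/28) ln|(s + 5)| - (1/12) ln|(s + 1)| + C


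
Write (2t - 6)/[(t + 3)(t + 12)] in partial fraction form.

At t=-3: A = (2·(-3) - 6)/(-3 + 12) = -4/3. At t=-12: B = (2·(-12) - 6)/(-12 + 3) = 10/3
Result: (-4/3)/(t + 3) + (10/3)/(t + 12)


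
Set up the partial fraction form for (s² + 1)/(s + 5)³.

Repeated linear factor (power 3): P/(s + 5) + Q/(s + 5)² + R/(s + 5)³


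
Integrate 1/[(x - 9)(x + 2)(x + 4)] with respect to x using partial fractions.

Cover-up: A = 1/143, B = -1/22, C = 1/26. Decomposition: (1/143)/(x - 9) - (1/22)/(x + 2) + (1/26)/(x + 4). Integrate each term: (1/143) ln|(x - 9)| - (1/22) ln|(x + 2)| + (1/26) ln|(x + 4)| + C


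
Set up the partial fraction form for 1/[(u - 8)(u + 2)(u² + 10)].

Two linear + quadratic: α/(u - 8) + β/(u + 2) + (γu + δ)/(u² + 10)


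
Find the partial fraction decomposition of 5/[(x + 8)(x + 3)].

5/(x + 8)(x + 3) = A/(x + 8) + B/(x + 3). A = 5/(-8 + 3) = -1, B = 5/(-3 + 8) = 1
Result: -1/(x + 8) + 1/(x + 3)


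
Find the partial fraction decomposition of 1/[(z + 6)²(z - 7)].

Cover-up at z=7: C = 1/(7 + 6)² = 1/169. Cover-up at z=-6: B = 1/(-6 - 7) = -1/13. Comparing z² coeff: A = -C = -1/169
Result: (-1/169)/(z + 6) - (1/13)/(z + 6)² + (1/169)/(z - 7)


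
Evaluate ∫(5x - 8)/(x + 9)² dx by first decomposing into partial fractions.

Decompose: A = 5, B = 5·(-9) - 8 = -53, so (5x - 8)/(x + 9)² = 5/(x + 9) - 53/(x + 9)². Integrate: ∫ A/(x + 9) dx = 5 ln|(x + 9)|; ∫ B/(x + 9)² dx = 53/(x + 9). Sum: 5 ln|(x + 9)| + 53/(x + 9) + C


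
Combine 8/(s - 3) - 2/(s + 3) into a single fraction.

Common denominator (s - 3)(s + 3). Numerator: 8(s + 3) - 2(s - 3) = (8s + 24) - (2s - 6) = 6s + 30
Result: (6s + 30)/[(s - 3)(s + 3)]


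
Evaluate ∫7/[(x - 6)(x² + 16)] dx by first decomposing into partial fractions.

Cover-up at x=6: A = 7/(6²+16) = 7/52. Coeff matching: B = -7/52, C = -21/26. Decomposition: (7/52)/(x - 6) - ((7/52)x + 21/26)/(x² + 16). Integrate: linear → ln, quadratic → (1/2)ln + arctan: (7/52) ln|(x - 6)| - (7/104) ln(x² + 16) - (21/104) arctan(x/4) + C


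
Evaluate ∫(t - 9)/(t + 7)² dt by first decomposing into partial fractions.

Decompose: α = 1, β = 1·(-7) - 9 = -16, so (t - 9)/(t + 7)² = 1/(t + 7) - 16/(t + 7)². Integrate: ∫ α/(t + 7) dt = ln|(t + 7)|; ∫ β/(t + 7)² dt = 16/(t + 7). Sum: ln|(t + 7)| + 16/(t + 7) + C


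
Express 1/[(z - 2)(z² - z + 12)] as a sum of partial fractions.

Cover-up at z = 2: P = 1/(2² - 1·2 + 12) = 1/14. Then Q = -P = -1/14, R = -P·(-1 + 2) = -1/14
Result: (1/14)/(z - 2) - ((1/14)z + 1/14)/(z² - z + 12)


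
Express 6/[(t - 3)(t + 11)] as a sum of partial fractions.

6/(t - 3)(t + 11) = P/(t - 3) + Q/(t + 11). P = 6/(3 + 11) = 3/7, Q = 6/(-11 - 3) = -3/7
Result: (3/7)/(t - 3) - (3/7)/(t + 11)


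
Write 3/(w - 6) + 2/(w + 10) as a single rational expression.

Common denominator (w - 6)(w + 10). Numerator: 3(w + 10) + 2(w - 6) = (3w + 30) + (2w - 12) = 5w + 18
Result: (5w + 18)/[(w - 6)(w + 10)]


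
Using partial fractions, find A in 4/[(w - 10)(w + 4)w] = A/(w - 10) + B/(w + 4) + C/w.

Cover-up at w = 10: A = 4/[(10 + 4)(10 - 0)] = 4/[(14)(10)] = 4/140 = 1/35


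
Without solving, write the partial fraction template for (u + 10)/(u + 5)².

Repeated linear factor: P/(u + 5) + Q/(u + 5)²


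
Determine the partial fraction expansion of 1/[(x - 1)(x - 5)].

1/(x - 1)(x - 5) = A/(x - 1) + B/(x - 5). A = 1/(1 - 5) = -1/4, B = 1/(5 - 1) = 1/4
Result: (-1/4)/(x - 1) + (1/4)/(x - 5)


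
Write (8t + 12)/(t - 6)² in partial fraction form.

(8t + 12) = P(t - 6) + Q. At t = 6: Q = 8·6 + 12 = 60. Coeff of t: P = 8
Result: 8/(t - 6) + 60/(t - 6)²


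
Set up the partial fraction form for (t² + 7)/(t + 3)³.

Repeated linear factor (power 3): α/(t + 3) + β/(t + 3)² + γ/(t + 3)³


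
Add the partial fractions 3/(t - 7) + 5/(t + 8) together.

Common denominator (t - 7)(t + 8). Numerator: 3(t + 8) + 5(t - 7) = (3t + 24) + (5t - 35) = 8t - 11
Result: (8t - 11)/[(t - 7)(t + 8)]


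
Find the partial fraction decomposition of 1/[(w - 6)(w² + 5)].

Cover-up at w = 6: A = 1/(6² + 5) = 1/41. Then B = -A = -1/41, C = -A·(0 + 6) = -6/41
Result: (1/41)/(w - 6) - ((1/41)w + 6/41)/(w² + 5)


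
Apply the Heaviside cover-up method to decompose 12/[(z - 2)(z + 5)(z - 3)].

Cover (z - 2), z=2: α = 12/[(2 + 5)(2 - 3)] = -12/7. Cover (z + 5), z=-5: β = 12/[(-5 - 2)(-5 - 3)] = 3/14. Cover (z - 3), z=3: γ = 12/[(3 - 2)(3 + 5)] = 3/2.
Result: (-12/7)/(z - 2) + (3/14)/(z + 5) + (3/2)/(z - 3)


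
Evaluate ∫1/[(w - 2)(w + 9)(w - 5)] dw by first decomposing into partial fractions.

Cover-up: A = -1/33, B = 1/154, C = 1/42. Decomposition: (-1/33)/(w - 2) + (1/154)/(w + 9) + (1/42)/(w - 5). Integrate each term: (-1/33) ln|(w - 2)| + (1/154) ln|(w + 9)| + (1/42) ln|(w - 5)| + C


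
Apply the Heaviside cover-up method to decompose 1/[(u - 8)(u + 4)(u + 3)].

Cover (u - 8), u=8: P = 1/[(8 + 4)(8 + 3)] = 1/132. Cover (u + 4), u=-4: Q = 1/[(-4 - 8)(-4 + 3)] = 1/12. Cover (u + 3), u=-3: R = 1/[(-3 - 8)(-3 + 4)] = -1/11.
Result: (1/132)/(u - 8) + (1/12)/(u + 4) - (1/11)/(u + 3)


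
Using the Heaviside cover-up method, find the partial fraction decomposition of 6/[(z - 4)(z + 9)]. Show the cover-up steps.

Cover (z - 4): set z=4, get α = 6/(4 + 9) = 6/13. Cover (z + 9): set z=-9, get β = 6/(-9 - 4) = -6/13.
Result: (6/13)/(z - 4) - (6/13)/(z + 9)


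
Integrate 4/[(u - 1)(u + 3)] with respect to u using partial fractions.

Decompose: 4/[(u - 1)(u + 3)] = 1/(u - 1) - 1/(u + 3). Integrate each term: ln|(u - 1)| - ln|(u + 3)| + C


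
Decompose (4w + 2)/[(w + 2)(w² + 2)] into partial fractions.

At w=-2: α = (4·(-2) + 2)/((-2)² + 2) = -1. β = -α = 1, γ = 4 - (-2)·α = 2
Result: -1/(w + 2) + (w + 2)/(w² + 2)


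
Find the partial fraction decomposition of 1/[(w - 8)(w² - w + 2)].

Cover-up at w = 8: A = 1/(8² - 1·8 + 2) = 1/58. Then B = -A = -1/58, C = -A·(-1 + 8) = -7/58
Result: (1/58)/(w - 8) - ((1/58)w + 7/58)/(w² - w + 2)


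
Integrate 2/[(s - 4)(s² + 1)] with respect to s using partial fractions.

Cover-up at s=4: P = 2/(4²+1) = 2/17. Coeff matching: Q = -2/17, R = -8/17. Decomposition: (2/17)/(s - 4) - ((2/17)s + 8/17)/(s² + 1). Integrate: linear → ln, quadratic → (1/2)ln + arctan: (2/17) ln|(s - 4)| - (1/17) ln(s² + 1) - (8/17) arctan(s) + C


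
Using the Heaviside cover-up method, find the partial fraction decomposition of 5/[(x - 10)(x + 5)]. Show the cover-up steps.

Cover (x - 10): set x=10, get A = 5/(10 + 5) = 1/3. Cover (x + 5): set x=-5, get B = 5/(-5 - 10) = -1/3.
Result: (1/3)/(x - 10) - (1/3)/(x + 5)


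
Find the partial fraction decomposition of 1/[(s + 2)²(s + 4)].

Cover-up at s=-4: R = 1/(-4 + 2)² = 1/4. Cover-up at s=-2: Q = 1/(-2 + 4) = 1/2. Comparing s² coeff: P = -R = -1/4
Result: (-1/4)/(s + 2) + (1/2)/(s + 2)² + (1/4)/(s + 4)


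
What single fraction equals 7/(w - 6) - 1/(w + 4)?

Common denominator (w - 6)(w + 4). Numerator: 7(w + 4) - 1(w - 6) = (7w + 28) - (w - 6) = 6w + 34
Result: (6w + 34)/[(w - 6)(w + 4)]


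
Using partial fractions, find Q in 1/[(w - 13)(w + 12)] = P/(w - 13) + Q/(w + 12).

Cover-up at w = -12: Q = 1/(-12 - 13) = -1/25


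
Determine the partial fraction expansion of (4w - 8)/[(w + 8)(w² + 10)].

At w=-8: P = (4·(-8) - 8)/((-8)² + 10) = -20/37. Q = -P = 20/37, R = 4 - (-8)·P = -12/37
Result: (-20/37)/(w + 8) + ((20/37)w - 12/37)/(w² + 10)


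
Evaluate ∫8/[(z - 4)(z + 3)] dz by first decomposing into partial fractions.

Decompose: 8/[(z - 4)(z + 3)] = (8/7)/(z - 4) - (8/7)/(z + 3). Integrate each term: (8/7) ln|(z - 4)| - (8/7) ln|(z + 3)| + C


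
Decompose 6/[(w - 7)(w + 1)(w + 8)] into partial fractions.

Using cover-up method: A = 1/20, B = -3/28, C = 2/35
Result: (1/20)/(w - 7) - (3/28)/(w + 1) + (2/35)/(w + 8)


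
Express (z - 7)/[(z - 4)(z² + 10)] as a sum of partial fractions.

At z=4: P = (1·4 - 7)/(4² + 10) = -3/26. Q = -P = 3/26, R = 1 - 4·P = 19/13
Result: (-3/26)/(z - 4) + ((3/26)z + 19/13)/(z² + 10)


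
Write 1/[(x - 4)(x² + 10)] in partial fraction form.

Cover-up at x = 4: α = 1/(4² + 10) = 1/26. Then β = -α = -1/26, γ = -α·(0 + 4) = -2/13
Result: (1/26)/(x - 4) - ((1/26)x + 2/13)/(x² + 10)


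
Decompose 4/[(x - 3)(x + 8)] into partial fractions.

4/(x - 3)(x + 8) = A/(x - 3) + B/(x + 8). A = 4/(3 + 8) = 4/11, B = 4/(-8 - 3) = -4/11
Result: (4/11)/(x - 3) - (4/11)/(x + 8)


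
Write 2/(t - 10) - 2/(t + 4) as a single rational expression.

Common denominator (t - 10)(t + 4). Numerator: 2(t + 4) - 2(t - 10) = (2t + 8) - (2t - 20) = 28
Result: (28)/[(t - 10)(t + 4)]


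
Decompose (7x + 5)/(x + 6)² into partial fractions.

(7x + 5) = α(x + 6) + β. At x = -6: β = 7·(-6) + 5 = -37. Coeff of x: α = 7
Result: 7/(x + 6) - 37/(x + 6)²


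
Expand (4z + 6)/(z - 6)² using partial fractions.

(4z + 6) = P(z - 6) + Q. At z = 6: Q = 4·6 + 6 = 30. Coeff of z: P = 4
Result: 4/(z - 6) + 30/(z - 6)²


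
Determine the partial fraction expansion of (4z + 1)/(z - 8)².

(4z + 1) = P(z - 8) + Q. At z = 8: Q = 4·8 + 1 = 33. Coeff of z: P = 4
Result: 4/(z - 8) + 33/(z - 8)²


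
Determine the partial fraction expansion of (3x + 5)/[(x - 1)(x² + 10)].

At x=1: α = (3·1 + 5)/(1² + 10) = 8/11. β = -α = -8/11, γ = 3 - 1·α = 25/11
Result: (8/11)/(x - 1) - ((8/11)x - 25/11)/(x² + 10)


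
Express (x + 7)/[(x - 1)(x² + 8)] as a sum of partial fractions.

At x=1: α = (1·1 + 7)/(1² + 8) = 8/9. β = -α = -8/9, γ = 1 - 1·α = 1/9
Result: (8/9)/(x - 1) - ((8/9)x - 1/9)/(x² + 8)


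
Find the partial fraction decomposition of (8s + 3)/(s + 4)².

(8s + 3) = α(s + 4) + β. At s = -4: β = 8·(-4) + 3 = -29. Coeff of s: α = 8
Result: 8/(s + 4) - 29/(s + 4)²


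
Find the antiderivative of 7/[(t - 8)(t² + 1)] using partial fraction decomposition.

Cover-up at t=8: P = 7/(8²+1) = 7/65. Coeff matching: Q = -7/65, R = -56/65. Decomposition: (7/65)/(t - 8) - ((7/65)t + 56/65)/(t² + 1). Integrate: linear → ln, quadratic → (1/2)ln + arctan: (7/65) ln|(t - 8)| - (7/130) ln(t² + 1) - (56/65) arctan(t) + C


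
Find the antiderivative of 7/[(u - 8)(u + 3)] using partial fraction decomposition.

Decompose: 7/[(u - 8)(u + 3)] = (7/11)/(u - 8) - (7/11)/(u + 3). Integrate each term: (7/11) ln|(u - 8)| - (7/11) ln|(u + 3)| + C


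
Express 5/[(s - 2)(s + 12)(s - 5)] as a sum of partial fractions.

Using cover-up method: P = -5/42, Q = 5/238, R = 5/51
Result: (-5/42)/(s - 2) + (5/238)/(s + 12) + (5/51)/(s - 5)


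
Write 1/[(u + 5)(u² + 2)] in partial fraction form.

Cover-up at u = -5: A = 1/((-5)² + 2) = 1/27. Then B = -A = -1/27, C = -A·(0 - 5) = 5/27
Result: (1/27)/(u + 5) - ((1/27)u - 5/27)/(u² + 2)


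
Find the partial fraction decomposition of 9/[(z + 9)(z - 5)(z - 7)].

Using cover-up method: α = 9/224, β = -9/28, γ = 9/32
Result: (9/224)/(z + 9) - (9/28)/(z - 5) + (9/32)/(z - 7)


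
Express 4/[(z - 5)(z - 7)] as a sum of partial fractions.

4/(z - 5)(z - 7) = P/(z - 5) + Q/(z - 7). P = 4/(5 - 7) = -2, Q = 4/(7 - 5) = 2
Result: -2/(z - 5) + 2/(z - 7)


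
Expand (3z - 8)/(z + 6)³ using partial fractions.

(3z - 8) = P(z + 6)² + Q(z + 6) + R. At z = -6: R = 3·(-6) - 8 = -26. Coefficients: P = 0, Q = 3
Result: 3/(z + 6)² - 26/(z + 6)³


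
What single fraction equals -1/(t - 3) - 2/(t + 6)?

Common denominator (t - 3)(t + 6). Numerator: -1(t + 6) - 2(t - 3) = (-t - 6) - (2t - 6) = -3t
Result: (-3t)/[(t - 3)(t + 6)]


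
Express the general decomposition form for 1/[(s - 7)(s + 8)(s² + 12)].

Two linear + quadratic: α/(s - 7) + β/(s + 8) + (γs + δ)/(s² + 12)


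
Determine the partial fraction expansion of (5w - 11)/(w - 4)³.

(5w - 11) = α(w - 4)² + β(w - 4) + γ. At w = 4: γ = 5·4 - 11 = 9. Coefficients: α = 0, β = 5
Result: 5/(w - 4)² + 9/(w - 4)³


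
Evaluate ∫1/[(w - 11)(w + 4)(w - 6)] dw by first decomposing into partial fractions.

Cover-up: P = 1/75, Q = 1/150, R = -1/50. Decomposition: (1/75)/(w - 11) + (1/150)/(w + 4) - (1/50)/(w - 6). Integrate each term: (1/75) ln|(w - 11)| + (1/150) ln|(w + 4)| - (1/50) ln|(w - 6)| + C


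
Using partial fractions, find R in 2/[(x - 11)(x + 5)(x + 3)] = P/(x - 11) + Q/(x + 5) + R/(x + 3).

Cover-up at x = -3: R = 2/[(-3 - 11)(-3 + 5)] = 2/[(-14)(2)] = -2/28 = -1/14


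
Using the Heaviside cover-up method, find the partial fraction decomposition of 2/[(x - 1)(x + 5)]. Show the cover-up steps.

Cover (x - 1): set x=1, get α = 2/(1 + 5) = 1/3. Cover (x + 5): set x=-5, get β = 2/(-5 - 1) = -1/3.
Result: (1/3)/(x - 1) - (1/3)/(x + 5)


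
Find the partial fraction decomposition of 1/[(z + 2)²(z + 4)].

Cover-up at z=-4: γ = 1/(-4 + 2)² = 1/4. Cover-up at z=-2: β = 1/(-2 + 4) = 1/2. Comparing z² coeff: α = -γ = -1/4
Result: (-1/4)/(z + 2) + (1/2)/(z + 2)² + (1/4)/(z + 4)


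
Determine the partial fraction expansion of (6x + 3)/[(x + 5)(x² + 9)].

At x=-5: α = (6·(-5) + 3)/((-5)² + 9) = -27/34. β = -α = 27/34, γ = 6 - (-5)·α = 69/34
Result: (-27/34)/(x + 5) + ((27/34)x + 69/34)/(x² + 9)


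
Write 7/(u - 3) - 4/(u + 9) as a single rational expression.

Common denominator (u - 3)(u + 9). Numerator: 7(u + 9) - 4(u - 3) = (7u + 63) - (4u - 12) = 3u + 75
Result: (3u + 75)/[(u - 3)(u + 9)]


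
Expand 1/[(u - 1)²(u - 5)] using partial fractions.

Cover-up at u=5: C = 1/(5 - 1)² = 1/16. Cover-up at u=1: B = 1/(1 - 5) = -1/4. Comparing u² coeff: A = -C = -1/16
Result: (-1/16)/(u - 1) - (1/4)/(u - 1)² + (1/16)/(u - 5)


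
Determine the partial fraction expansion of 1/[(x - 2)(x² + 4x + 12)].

Cover-up at x = 2: α = 1/(2² + 4·2 + 12) = 1/24. Then β = -α = -1/24, γ = -α·(4 + 2) = -1/4
Result: (1/24)/(x - 2) - ((1/24)x + 1/4)/(x² + 4x + 12)


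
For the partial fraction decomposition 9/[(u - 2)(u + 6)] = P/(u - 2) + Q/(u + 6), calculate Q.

Cover-up at u = -6: Q = 9/(-6 - 2) = -9/8


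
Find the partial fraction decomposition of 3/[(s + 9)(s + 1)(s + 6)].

Using cover-up method: α = 1/8, β = 3/40, γ = -1/5
Result: (1/8)/(s + 9) + (3/40)/(s + 1) - (1/5)/(s + 6)


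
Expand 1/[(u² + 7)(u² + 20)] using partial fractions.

Coefficient matching gives α = γ = 0, β = 1/(20-7) = 1/13, δ = -β = -1/13
Result: (1/13)/(u² + 7) - (1/13)/(u² + 20)


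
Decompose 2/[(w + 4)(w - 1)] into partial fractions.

2/(w + 4)(w - 1) = α/(w + 4) + β/(w - 1). α = 2/(-4 - 1) = -2/5, β = 2/(1 + 4) = 2/5
Result: (-2/5)/(w + 4) + (2/5)/(w - 1)


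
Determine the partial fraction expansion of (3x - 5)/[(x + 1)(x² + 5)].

At x=-1: α = (3·(-1) - 5)/((-1)² + 5) = -4/3. β = -α = 4/3, γ = 3 - (-1)·α = 5/3
Result: (-4/3)/(x + 1) + ((4/3)x + 5/3)/(x² + 5)


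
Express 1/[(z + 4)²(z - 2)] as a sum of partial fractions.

Cover-up at z=2: γ = 1/(2 + 4)² = 1/36. Cover-up at z=-4: β = 1/(-4 - 2) = -1/6. Comparing z² coeff: α = -γ = -1/36
Result: (-1/36)/(z + 4) - (1/6)/(z + 4)² + (1/36)/(z - 2)


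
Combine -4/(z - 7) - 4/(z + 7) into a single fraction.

Common denominator (z - 7)(z + 7). Numerator: -4(z + 7) - 4(z - 7) = (-4z - 28) - (4z - 28) = -8z
Result: (-8z)/[(z - 7)(z + 7)]


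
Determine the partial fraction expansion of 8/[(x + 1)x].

8/(x + 1)x = α/(x + 1) + β/x. α = 8/(-1 - 0) = -8, β = 8/(0 + 1) = 8
Result: -8/(x + 1) + 8/x


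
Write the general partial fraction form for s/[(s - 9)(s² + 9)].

Linear + irreducible quadratic: α/(s - 9) + (βs + γ)/(s² + 9)


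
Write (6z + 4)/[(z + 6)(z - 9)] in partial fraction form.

At z=-6: α = (6·(-6) + 4)/(-6 - 9) = 32/15. At z=9: β = (6·9 + 4)/(9 + 6) = 58/15
Result: (32/15)/(z + 6) + (58/15)/(z - 9)


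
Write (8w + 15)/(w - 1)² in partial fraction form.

(8w + 15) = α(w - 1) + β. At w = 1: β = 8·1 + 15 = 23. Coeff of w: α = 8
Result: 8/(w - 1) + 23/(w - 1)²


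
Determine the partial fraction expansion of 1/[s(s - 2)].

1/s(s - 2) = P/s + Q/(s - 2). P = 1/(0 - 2) = -1/2, Q = 1/(2 - 0) = 1/2
Result: (-1/2)/s + (1/2)/(s - 2)


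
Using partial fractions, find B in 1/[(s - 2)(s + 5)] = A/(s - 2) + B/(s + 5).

Cover-up at s = -5: B = 1/(-5 - 2) = -1/7


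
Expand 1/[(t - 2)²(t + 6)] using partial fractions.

Cover-up at t=-6: R = 1/(-6 - 2)² = 1/64. Cover-up at t=2: Q = 1/(2 + 6) = 1/8. Comparing t² coeff: P = -R = -1/64
Result: (-1/64)/(t - 2) + (1/8)/(t - 2)² + (1/64)/(t + 6)


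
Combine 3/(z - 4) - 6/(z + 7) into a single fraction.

Common denominator (z - 4)(z + 7). Numerator: 3(z + 7) - 6(z - 4) = (3z + 21) - (6z - 24) = -3z + 45
Result: (-3z + 45)/[(z - 4)(z + 7)]


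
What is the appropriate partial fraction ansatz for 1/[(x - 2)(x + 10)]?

Distinct linear factors: A/(x - 2) + B/(x + 10)


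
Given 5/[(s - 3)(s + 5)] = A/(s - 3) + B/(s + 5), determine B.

Cover-up at s = -5: B = 5/(-5 - 3) = -5/8


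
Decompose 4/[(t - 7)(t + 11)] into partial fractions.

4/(t - 7)(t + 11) = α/(t - 7) + β/(t + 11). α = 4/(7 + 11) = 2/9, β = 4/(-11 - 7) = -2/9
Result: (2/9)/(t - 7) - (2/9)/(t + 11)


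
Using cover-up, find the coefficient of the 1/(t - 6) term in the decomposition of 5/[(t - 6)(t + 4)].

Cover (t - 6), set t=6: 5/((t + 4) at t=6) = 5/(10) = 1/2


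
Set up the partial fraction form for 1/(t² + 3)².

Repeated quadratic factor: (αt + β)/(t² + 3) + (γt + δ)/(t² + 3)²


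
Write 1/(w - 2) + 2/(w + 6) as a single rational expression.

Common denominator (w - 2)(w + 6). Numerator: 1(w + 6) + 2(w - 2) = (w + 6) + (2w - 4) = 3w + 2
Result: (3w + 2)/[(w - 2)(w + 6)]


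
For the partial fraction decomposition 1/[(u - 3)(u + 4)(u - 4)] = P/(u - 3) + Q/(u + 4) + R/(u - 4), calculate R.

Cover-up at u = 4: R = 1/[(4 - 3)(4 + 4)] = 1/[(1)(8)] = 1/8


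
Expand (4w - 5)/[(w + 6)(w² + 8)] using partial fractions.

At w=-6: α = (4·(-6) - 5)/((-6)² + 8) = -29/44. β = -α = 29/44, γ = 4 - (-6)·α = 1/22
Result: (-29/44)/(w + 6) + ((29/44)w + 1/22)/(w² + 8)


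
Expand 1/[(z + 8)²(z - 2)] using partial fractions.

Cover-up at z=2: C = 1/(2 + 8)² = 1/100. Cover-up at z=-8: B = 1/(-8 - 2) = -1/10. Comparing z² coeff: A = -C = -1/100
Result: (-1/100)/(z + 8) - (1/10)/(z + 8)² + (1/100)/(z - 2)


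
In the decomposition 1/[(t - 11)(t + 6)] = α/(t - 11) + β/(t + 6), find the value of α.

Cover-up at t = 11: α = 1/(11 + 6) = 1/17


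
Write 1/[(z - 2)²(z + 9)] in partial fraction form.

Cover-up at z=-9: C = 1/(-9 - 2)² = 1/121. Cover-up at z=2: B = 1/(2 + 9) = 1/11. Comparing z² coeff: A = -C = -1/121
Result: (-1/121)/(z - 2) + (1/11)/(z - 2)² + (1/121)/(z + 9)


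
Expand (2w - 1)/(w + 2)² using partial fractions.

(2w - 1) = α(w + 2) + β. At w = -2: β = 2·(-2) - 1 = -5. Coeff of w: α = 2
Result: 2/(w + 2) - 5/(w + 2)²


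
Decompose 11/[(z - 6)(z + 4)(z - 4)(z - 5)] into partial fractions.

Using Heaviside cover-up: (11/20)/(z - 6) - (11/720)/(z + 4) + (11/16)/(z - 4) - (11/9)/(z - 5)


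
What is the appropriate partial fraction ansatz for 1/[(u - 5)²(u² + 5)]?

Repeated linear + quadratic: α/(u - 5) + β/(u - 5)² + (γu + δ)/(u² + 5)


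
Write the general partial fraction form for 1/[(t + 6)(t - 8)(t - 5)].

Three distinct linear factors: P/(t + 6) + Q/(t - 8) + R/(t - 5)


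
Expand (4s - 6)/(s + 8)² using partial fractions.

(4s - 6) = P(s + 8) + Q. At s = -8: Q = 4·(-8) - 6 = -38. Coeff of s: P = 4
Result: 4/(s + 8) - 38/(s + 8)²


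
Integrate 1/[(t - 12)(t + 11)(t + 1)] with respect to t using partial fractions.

Cover-up: P = 1/299, Q = 1/230, R = -1/130. Decomposition: (1/299)/(t - 12) + (1/230)/(t + 11) - (1/130)/(t + 1). Integrate each term: (1/299) ln|(t - 12)| + (1/230) ln|(t + 11)| - (1/130) ln|(t + 1)| + C


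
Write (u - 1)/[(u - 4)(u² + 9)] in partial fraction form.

At u=4: A = (1·4 - 1)/(4² + 9) = 3/25. B = -A = -3/25, C = 1 - 4·A = 13/25
Result: (3/25)/(u - 4) - ((3/25)u - 13/25)/(u² + 9)


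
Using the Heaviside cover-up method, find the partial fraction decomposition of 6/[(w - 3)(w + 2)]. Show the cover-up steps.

Cover (w - 3): set w=3, get A = 6/(3 + 2) = 6/5. Cover (w + 2): set w=-2, get B = 6/(-2 - 3) = -6/5.
Result: (6/5)/(w - 3) - (6/5)/(w + 2)


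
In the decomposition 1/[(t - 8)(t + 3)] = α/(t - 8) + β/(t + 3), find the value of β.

Cover-up at t = -3: β = 1/(-3 - 8) = -1/11


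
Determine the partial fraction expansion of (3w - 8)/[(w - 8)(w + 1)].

At w=8: A = (3·8 - 8)/(8 + 1) = 16/9. At w=-1: B = (3·(-1) - 8)/(-1 - 8) = 11/9
Result: (16/9)/(w - 8) + (11/9)/(w + 1)


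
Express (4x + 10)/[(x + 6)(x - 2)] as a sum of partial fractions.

At x=-6: α = (4·(-6) + 10)/(-6 - 2) = 7/4. At x=2: β = (4·2 + 10)/(2 + 6) = 9/4
Result: (7/4)/(x + 6) + (9/4)/(x - 2)


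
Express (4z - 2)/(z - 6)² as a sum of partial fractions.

(4z - 2) = α(z - 6) + β. At z = 6: β = 4·6 - 2 = 22. Coeff of z: α = 4
Result: 4/(z - 6) + 22/(z - 6)²


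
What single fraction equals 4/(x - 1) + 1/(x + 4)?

Common denominator (x - 1)(x + 4). Numerator: 4(x + 4) + 1(x - 1) = (4x + 16) + (x - 1) = 5x + 15
Result: (5x + 15)/[(x - 1)(x + 4)]


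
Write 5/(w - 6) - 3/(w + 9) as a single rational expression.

Common denominator (w - 6)(w + 9). Numerator: 5(w + 9) - 3(w - 6) = (5w + 45) - (3w - 18) = 2w + 63
Result: (2w + 63)/[(w - 6)(w + 9)]


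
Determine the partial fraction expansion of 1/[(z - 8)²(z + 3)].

Cover-up at z=-3: γ = 1/(-3 - 8)² = 1/121. Cover-up at z=8: β = 1/(8 + 3) = 1/11. Comparing z² coeff: α = -γ = -1/121
Result: (-1/121)/(z - 8) + (1/11)/(z - 8)² + (1/121)/(z + 3)


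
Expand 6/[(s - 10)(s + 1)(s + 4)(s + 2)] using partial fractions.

Using Heaviside cover-up: (1/308)/(s - 10) - (2/11)/(s + 1) - (1/14)/(s + 4) + (1/4)/(s + 2)


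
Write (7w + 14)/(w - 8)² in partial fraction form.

(7w + 14) = A(w - 8) + B. At w = 8: B = 7·8 + 14 = 70. Coeff of w: A = 7
Result: 7/(w - 8) + 70/(w - 8)²


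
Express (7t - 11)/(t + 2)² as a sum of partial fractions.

(7t - 11) = A(t + 2) + B. At t = -2: B = 7·(-2) - 11 = -25. Coeff of t: A = 7
Result: 7/(t + 2) - 25/(t + 2)²


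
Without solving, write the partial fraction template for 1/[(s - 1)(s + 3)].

Distinct linear factors: P/(s - 1) + Q/(s + 3)


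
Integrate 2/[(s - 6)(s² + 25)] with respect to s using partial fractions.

Cover-up at s=6: P = 2/(6²+25) = 2/61. Coeff matching: Q = -2/61, R = -12/61. Decomposition: (2/61)/(s - 6) - ((2/61)s + 12/61)/(s² + 25). Integrate: linear → ln, quadratic → (1/2)ln + arctan: (2/61) ln|(s - 6)| - (1/61) ln(s² + 25) - (12/305) arctan(s/5) + C


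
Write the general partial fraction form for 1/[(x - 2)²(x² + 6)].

Repeated linear + quadratic: A/(x - 2) + B/(x - 2)² + (Cx + D)/(x² + 6)


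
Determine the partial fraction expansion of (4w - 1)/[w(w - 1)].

At w=0: A = (4·0 - 1)/(0 - 1) = 1. At w=1: B = (4·1 - 1)/(1 - 0) = 3
Result: 1/w + 3/(w - 1)


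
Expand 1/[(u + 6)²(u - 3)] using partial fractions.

Cover-up at u=3: γ = 1/(3 + 6)² = 1/81. Cover-up at u=-6: β = 1/(-6 - 3) = -1/9. Comparing u² coeff: α = -γ = -1/81
Result: (-1/81)/(u + 6) - (1/9)/(u + 6)² + (1/81)/(u - 3)


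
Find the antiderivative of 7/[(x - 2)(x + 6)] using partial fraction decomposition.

Decompose: 7/[(x - 2)(x + 6)] = (7/8)/(x - 2) - (7/8)/(x + 6). Integrate each term: (7/8) ln|(x - 2)| - (7/8) ln|(x + 6)| + C


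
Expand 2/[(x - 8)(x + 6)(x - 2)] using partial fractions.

Using cover-up method: A = 1/42, B = 1/56, C = -1/24
Result: (1/42)/(x - 8) + (1/56)/(x + 6) - (1/24)/(x - 2)


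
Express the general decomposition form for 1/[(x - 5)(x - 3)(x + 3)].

Three distinct linear factors: A/(x - 5) + B/(x - 3) + C/(x + 3)


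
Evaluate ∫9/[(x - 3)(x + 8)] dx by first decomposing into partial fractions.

Decompose: 9/[(x - 3)(x + 8)] = (9/11)/(x - 3) - (9/11)/(x + 8). Integrate each term: (9/11) ln|(x - 3)| - (9/11) ln|(x + 8)| + C


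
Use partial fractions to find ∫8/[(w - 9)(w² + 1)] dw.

Cover-up at w=9: α = 8/(9²+1) = 4/41. Coeff matching: β = -4/41, γ = -36/41. Decomposition: (4/41)/(w - 9) - ((4/41)w + 36/41)/(w² + 1). Integrate: linear → ln, quadratic → (1/2)ln + arctan: (4/41) ln|(w - 9)| - (2/41) ln(w² + 1) - (36/41) arctan(w) + C


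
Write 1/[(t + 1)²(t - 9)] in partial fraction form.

Cover-up at t=9: γ = 1/(9 + 1)² = 1/100. Cover-up at t=-1: β = 1/(-1 - 9) = -1/10. Comparing t² coeff: α = -γ = -1/100
Result: (-1/100)/(t + 1) - (1/10)/(t + 1)² + (1/100)/(t - 9)


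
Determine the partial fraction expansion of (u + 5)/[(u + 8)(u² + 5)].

At u=-8: A = (1·(-8) + 5)/((-8)² + 5) = -1/23. B = -A = 1/23, C = 1 - (-8)·A = 15/23
Result: (-1/23)/(u + 8) + ((1/23)u + 15/23)/(u² + 5)


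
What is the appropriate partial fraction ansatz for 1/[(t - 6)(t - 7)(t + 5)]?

Three distinct linear factors: P/(t - 6) + Q/(t - 7) + R/(t + 5)


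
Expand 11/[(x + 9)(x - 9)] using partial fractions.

11/(x + 9)(x - 9) = α/(x + 9) + β/(x - 9). α = 11/(-9 - 9) = -11/18, β = 11/(9 + 9) = 11/18
Result: (-11/18)/(x + 9) + (11/18)/(x - 9)


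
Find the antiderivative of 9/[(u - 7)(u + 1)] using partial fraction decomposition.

Decompose: 9/[(u - 7)(u + 1)] = (9/8)/(u - 7) - (9/8)/(u + 1). Integrate each term: (9/8) ln|(u - 7)| - (9/8) ln|(u + 1)| + C


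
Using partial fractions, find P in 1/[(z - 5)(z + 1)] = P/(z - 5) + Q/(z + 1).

Cover-up at z = 5: P = 1/(5 + 1) = 1/6


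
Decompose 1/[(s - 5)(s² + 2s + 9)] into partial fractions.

Cover-up at s = 5: α = 1/(5² + 2·5 + 9) = 1/44. Then β = -α = -1/44, γ = -α·(2 + 5) = -7/44
Result: (1/44)/(s - 5) - ((1/44)s + 7/44)/(s² + 2s + 9)


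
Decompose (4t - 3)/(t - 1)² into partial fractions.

(4t - 3) = A(t - 1) + B. At t = 1: B = 4·1 - 3 = 1. Coeff of t: A = 4
Result: 4/(t - 1) + 1/(t - 1)²


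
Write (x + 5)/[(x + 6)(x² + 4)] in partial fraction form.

At x=-6: A = (1·(-6) + 5)/((-6)² + 4) = -1/40. B = -A = 1/40, C = 1 - (-6)·A = 17/20
Result: (-1/40)/(x + 6) + ((1/40)x + 17/20)/(x² + 4)


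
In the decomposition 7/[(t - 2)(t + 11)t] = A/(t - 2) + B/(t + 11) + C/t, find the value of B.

Cover-up at t = -11: B = 7/[(-11 - 2)(-11 - 0)] = 7/[(-13)(-11)] = 7/143


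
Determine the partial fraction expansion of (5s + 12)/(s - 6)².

(5s + 12) = α(s - 6) + β. At s = 6: β = 5·6 + 12 = 42. Coeff of s: α = 5
Result: 5/(s - 6) + 42/(s - 6)²


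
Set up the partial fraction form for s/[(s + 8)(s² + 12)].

Linear + irreducible quadratic: A/(s + 8) + (Bs + C)/(s² + 12)


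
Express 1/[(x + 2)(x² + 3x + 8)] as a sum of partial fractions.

Cover-up at x = -2: α = 1/((-2)² + 3·(-2) + 8) = 1/6. Then β = -α = -1/6, γ = -α·(3 - 2) = -1/6
Result: (1/6)/(x + 2) - ((1/6)x + 1/6)/(x² + 3x + 8)


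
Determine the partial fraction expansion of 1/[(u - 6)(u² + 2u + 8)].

Cover-up at u = 6: P = 1/(6² + 2·6 + 8) = 1/56. Then Q = -P = -1/56, R = -P·(2 + 6) = -1/7
Result: (1/56)/(u - 6) - ((1/56)u + 1/7)/(u² + 2u + 8)
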